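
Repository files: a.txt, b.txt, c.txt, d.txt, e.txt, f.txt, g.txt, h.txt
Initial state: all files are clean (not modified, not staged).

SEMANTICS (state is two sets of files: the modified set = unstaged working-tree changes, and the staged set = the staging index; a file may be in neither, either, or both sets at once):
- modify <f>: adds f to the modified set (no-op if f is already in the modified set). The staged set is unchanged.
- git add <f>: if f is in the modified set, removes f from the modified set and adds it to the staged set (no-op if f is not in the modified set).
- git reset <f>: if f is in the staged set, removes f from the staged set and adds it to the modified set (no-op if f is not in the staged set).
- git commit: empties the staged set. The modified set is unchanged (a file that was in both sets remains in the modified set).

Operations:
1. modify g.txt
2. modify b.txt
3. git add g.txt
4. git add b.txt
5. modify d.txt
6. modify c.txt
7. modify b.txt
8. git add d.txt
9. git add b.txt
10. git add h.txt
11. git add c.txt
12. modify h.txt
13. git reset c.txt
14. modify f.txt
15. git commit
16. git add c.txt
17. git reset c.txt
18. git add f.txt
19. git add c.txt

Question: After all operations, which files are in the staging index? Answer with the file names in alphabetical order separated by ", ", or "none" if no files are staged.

After op 1 (modify g.txt): modified={g.txt} staged={none}
After op 2 (modify b.txt): modified={b.txt, g.txt} staged={none}
After op 3 (git add g.txt): modified={b.txt} staged={g.txt}
After op 4 (git add b.txt): modified={none} staged={b.txt, g.txt}
After op 5 (modify d.txt): modified={d.txt} staged={b.txt, g.txt}
After op 6 (modify c.txt): modified={c.txt, d.txt} staged={b.txt, g.txt}
After op 7 (modify b.txt): modified={b.txt, c.txt, d.txt} staged={b.txt, g.txt}
After op 8 (git add d.txt): modified={b.txt, c.txt} staged={b.txt, d.txt, g.txt}
After op 9 (git add b.txt): modified={c.txt} staged={b.txt, d.txt, g.txt}
After op 10 (git add h.txt): modified={c.txt} staged={b.txt, d.txt, g.txt}
After op 11 (git add c.txt): modified={none} staged={b.txt, c.txt, d.txt, g.txt}
After op 12 (modify h.txt): modified={h.txt} staged={b.txt, c.txt, d.txt, g.txt}
After op 13 (git reset c.txt): modified={c.txt, h.txt} staged={b.txt, d.txt, g.txt}
After op 14 (modify f.txt): modified={c.txt, f.txt, h.txt} staged={b.txt, d.txt, g.txt}
After op 15 (git commit): modified={c.txt, f.txt, h.txt} staged={none}
After op 16 (git add c.txt): modified={f.txt, h.txt} staged={c.txt}
After op 17 (git reset c.txt): modified={c.txt, f.txt, h.txt} staged={none}
After op 18 (git add f.txt): modified={c.txt, h.txt} staged={f.txt}
After op 19 (git add c.txt): modified={h.txt} staged={c.txt, f.txt}

Answer: c.txt, f.txt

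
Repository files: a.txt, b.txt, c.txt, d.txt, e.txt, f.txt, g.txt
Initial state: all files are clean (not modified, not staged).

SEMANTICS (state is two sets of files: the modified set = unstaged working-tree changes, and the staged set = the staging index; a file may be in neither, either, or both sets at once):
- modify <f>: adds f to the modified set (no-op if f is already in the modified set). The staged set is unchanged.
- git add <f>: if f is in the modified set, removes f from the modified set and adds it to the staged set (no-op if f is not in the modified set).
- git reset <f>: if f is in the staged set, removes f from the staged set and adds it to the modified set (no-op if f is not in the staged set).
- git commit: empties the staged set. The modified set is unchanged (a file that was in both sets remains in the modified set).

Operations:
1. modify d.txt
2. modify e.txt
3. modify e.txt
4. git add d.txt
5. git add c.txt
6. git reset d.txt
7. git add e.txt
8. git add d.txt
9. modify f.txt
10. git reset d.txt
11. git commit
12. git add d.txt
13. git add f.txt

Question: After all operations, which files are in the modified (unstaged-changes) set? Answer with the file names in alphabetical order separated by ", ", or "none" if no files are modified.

Answer: none

Derivation:
After op 1 (modify d.txt): modified={d.txt} staged={none}
After op 2 (modify e.txt): modified={d.txt, e.txt} staged={none}
After op 3 (modify e.txt): modified={d.txt, e.txt} staged={none}
After op 4 (git add d.txt): modified={e.txt} staged={d.txt}
After op 5 (git add c.txt): modified={e.txt} staged={d.txt}
After op 6 (git reset d.txt): modified={d.txt, e.txt} staged={none}
After op 7 (git add e.txt): modified={d.txt} staged={e.txt}
After op 8 (git add d.txt): modified={none} staged={d.txt, e.txt}
After op 9 (modify f.txt): modified={f.txt} staged={d.txt, e.txt}
After op 10 (git reset d.txt): modified={d.txt, f.txt} staged={e.txt}
After op 11 (git commit): modified={d.txt, f.txt} staged={none}
After op 12 (git add d.txt): modified={f.txt} staged={d.txt}
After op 13 (git add f.txt): modified={none} staged={d.txt, f.txt}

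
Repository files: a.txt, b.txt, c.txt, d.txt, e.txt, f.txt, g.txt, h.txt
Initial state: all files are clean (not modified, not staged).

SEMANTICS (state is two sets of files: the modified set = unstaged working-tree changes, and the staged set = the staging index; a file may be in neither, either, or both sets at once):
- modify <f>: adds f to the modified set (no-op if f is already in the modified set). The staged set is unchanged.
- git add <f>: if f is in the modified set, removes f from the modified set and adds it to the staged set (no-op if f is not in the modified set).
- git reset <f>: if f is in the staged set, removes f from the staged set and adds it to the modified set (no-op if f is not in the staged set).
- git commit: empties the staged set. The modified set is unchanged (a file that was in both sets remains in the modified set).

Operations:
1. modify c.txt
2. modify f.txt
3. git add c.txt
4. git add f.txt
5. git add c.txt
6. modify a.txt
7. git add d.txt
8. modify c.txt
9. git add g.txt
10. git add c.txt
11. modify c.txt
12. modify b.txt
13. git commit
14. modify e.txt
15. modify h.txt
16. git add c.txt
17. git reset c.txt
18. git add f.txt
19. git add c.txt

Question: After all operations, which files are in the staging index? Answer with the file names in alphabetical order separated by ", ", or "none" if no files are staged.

Answer: c.txt

Derivation:
After op 1 (modify c.txt): modified={c.txt} staged={none}
After op 2 (modify f.txt): modified={c.txt, f.txt} staged={none}
After op 3 (git add c.txt): modified={f.txt} staged={c.txt}
After op 4 (git add f.txt): modified={none} staged={c.txt, f.txt}
After op 5 (git add c.txt): modified={none} staged={c.txt, f.txt}
After op 6 (modify a.txt): modified={a.txt} staged={c.txt, f.txt}
After op 7 (git add d.txt): modified={a.txt} staged={c.txt, f.txt}
After op 8 (modify c.txt): modified={a.txt, c.txt} staged={c.txt, f.txt}
After op 9 (git add g.txt): modified={a.txt, c.txt} staged={c.txt, f.txt}
After op 10 (git add c.txt): modified={a.txt} staged={c.txt, f.txt}
After op 11 (modify c.txt): modified={a.txt, c.txt} staged={c.txt, f.txt}
After op 12 (modify b.txt): modified={a.txt, b.txt, c.txt} staged={c.txt, f.txt}
After op 13 (git commit): modified={a.txt, b.txt, c.txt} staged={none}
After op 14 (modify e.txt): modified={a.txt, b.txt, c.txt, e.txt} staged={none}
After op 15 (modify h.txt): modified={a.txt, b.txt, c.txt, e.txt, h.txt} staged={none}
After op 16 (git add c.txt): modified={a.txt, b.txt, e.txt, h.txt} staged={c.txt}
After op 17 (git reset c.txt): modified={a.txt, b.txt, c.txt, e.txt, h.txt} staged={none}
After op 18 (git add f.txt): modified={a.txt, b.txt, c.txt, e.txt, h.txt} staged={none}
After op 19 (git add c.txt): modified={a.txt, b.txt, e.txt, h.txt} staged={c.txt}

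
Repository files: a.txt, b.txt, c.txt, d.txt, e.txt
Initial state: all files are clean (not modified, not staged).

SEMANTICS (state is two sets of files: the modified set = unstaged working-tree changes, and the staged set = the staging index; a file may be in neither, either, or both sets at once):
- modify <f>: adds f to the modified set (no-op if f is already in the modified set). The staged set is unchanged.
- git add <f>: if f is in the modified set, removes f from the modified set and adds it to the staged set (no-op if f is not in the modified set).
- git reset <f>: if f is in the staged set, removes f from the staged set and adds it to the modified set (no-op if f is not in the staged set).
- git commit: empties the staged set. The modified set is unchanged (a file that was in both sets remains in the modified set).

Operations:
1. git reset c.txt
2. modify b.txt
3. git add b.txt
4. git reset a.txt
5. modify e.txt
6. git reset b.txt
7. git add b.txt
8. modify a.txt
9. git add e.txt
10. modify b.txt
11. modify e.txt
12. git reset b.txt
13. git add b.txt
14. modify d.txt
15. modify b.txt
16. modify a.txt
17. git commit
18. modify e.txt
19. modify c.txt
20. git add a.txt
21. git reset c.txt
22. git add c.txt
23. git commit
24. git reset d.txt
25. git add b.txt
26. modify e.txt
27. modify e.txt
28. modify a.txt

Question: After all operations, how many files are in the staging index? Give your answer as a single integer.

Answer: 1

Derivation:
After op 1 (git reset c.txt): modified={none} staged={none}
After op 2 (modify b.txt): modified={b.txt} staged={none}
After op 3 (git add b.txt): modified={none} staged={b.txt}
After op 4 (git reset a.txt): modified={none} staged={b.txt}
After op 5 (modify e.txt): modified={e.txt} staged={b.txt}
After op 6 (git reset b.txt): modified={b.txt, e.txt} staged={none}
After op 7 (git add b.txt): modified={e.txt} staged={b.txt}
After op 8 (modify a.txt): modified={a.txt, e.txt} staged={b.txt}
After op 9 (git add e.txt): modified={a.txt} staged={b.txt, e.txt}
After op 10 (modify b.txt): modified={a.txt, b.txt} staged={b.txt, e.txt}
After op 11 (modify e.txt): modified={a.txt, b.txt, e.txt} staged={b.txt, e.txt}
After op 12 (git reset b.txt): modified={a.txt, b.txt, e.txt} staged={e.txt}
After op 13 (git add b.txt): modified={a.txt, e.txt} staged={b.txt, e.txt}
After op 14 (modify d.txt): modified={a.txt, d.txt, e.txt} staged={b.txt, e.txt}
After op 15 (modify b.txt): modified={a.txt, b.txt, d.txt, e.txt} staged={b.txt, e.txt}
After op 16 (modify a.txt): modified={a.txt, b.txt, d.txt, e.txt} staged={b.txt, e.txt}
After op 17 (git commit): modified={a.txt, b.txt, d.txt, e.txt} staged={none}
After op 18 (modify e.txt): modified={a.txt, b.txt, d.txt, e.txt} staged={none}
After op 19 (modify c.txt): modified={a.txt, b.txt, c.txt, d.txt, e.txt} staged={none}
After op 20 (git add a.txt): modified={b.txt, c.txt, d.txt, e.txt} staged={a.txt}
After op 21 (git reset c.txt): modified={b.txt, c.txt, d.txt, e.txt} staged={a.txt}
After op 22 (git add c.txt): modified={b.txt, d.txt, e.txt} staged={a.txt, c.txt}
After op 23 (git commit): modified={b.txt, d.txt, e.txt} staged={none}
After op 24 (git reset d.txt): modified={b.txt, d.txt, e.txt} staged={none}
After op 25 (git add b.txt): modified={d.txt, e.txt} staged={b.txt}
After op 26 (modify e.txt): modified={d.txt, e.txt} staged={b.txt}
After op 27 (modify e.txt): modified={d.txt, e.txt} staged={b.txt}
After op 28 (modify a.txt): modified={a.txt, d.txt, e.txt} staged={b.txt}
Final staged set: {b.txt} -> count=1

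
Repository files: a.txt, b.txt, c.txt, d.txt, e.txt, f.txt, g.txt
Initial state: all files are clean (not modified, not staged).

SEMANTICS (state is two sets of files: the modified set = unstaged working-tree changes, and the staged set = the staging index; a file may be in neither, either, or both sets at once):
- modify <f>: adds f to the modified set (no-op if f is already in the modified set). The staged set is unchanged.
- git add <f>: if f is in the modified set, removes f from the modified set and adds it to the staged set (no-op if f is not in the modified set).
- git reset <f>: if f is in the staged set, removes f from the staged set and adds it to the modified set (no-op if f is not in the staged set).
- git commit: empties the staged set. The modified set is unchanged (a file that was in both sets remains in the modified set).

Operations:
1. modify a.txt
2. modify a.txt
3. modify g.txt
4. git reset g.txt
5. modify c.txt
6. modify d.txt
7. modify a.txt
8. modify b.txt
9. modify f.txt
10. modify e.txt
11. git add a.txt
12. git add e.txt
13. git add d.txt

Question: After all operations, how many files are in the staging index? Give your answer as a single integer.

Answer: 3

Derivation:
After op 1 (modify a.txt): modified={a.txt} staged={none}
After op 2 (modify a.txt): modified={a.txt} staged={none}
After op 3 (modify g.txt): modified={a.txt, g.txt} staged={none}
After op 4 (git reset g.txt): modified={a.txt, g.txt} staged={none}
After op 5 (modify c.txt): modified={a.txt, c.txt, g.txt} staged={none}
After op 6 (modify d.txt): modified={a.txt, c.txt, d.txt, g.txt} staged={none}
After op 7 (modify a.txt): modified={a.txt, c.txt, d.txt, g.txt} staged={none}
After op 8 (modify b.txt): modified={a.txt, b.txt, c.txt, d.txt, g.txt} staged={none}
After op 9 (modify f.txt): modified={a.txt, b.txt, c.txt, d.txt, f.txt, g.txt} staged={none}
After op 10 (modify e.txt): modified={a.txt, b.txt, c.txt, d.txt, e.txt, f.txt, g.txt} staged={none}
After op 11 (git add a.txt): modified={b.txt, c.txt, d.txt, e.txt, f.txt, g.txt} staged={a.txt}
After op 12 (git add e.txt): modified={b.txt, c.txt, d.txt, f.txt, g.txt} staged={a.txt, e.txt}
After op 13 (git add d.txt): modified={b.txt, c.txt, f.txt, g.txt} staged={a.txt, d.txt, e.txt}
Final staged set: {a.txt, d.txt, e.txt} -> count=3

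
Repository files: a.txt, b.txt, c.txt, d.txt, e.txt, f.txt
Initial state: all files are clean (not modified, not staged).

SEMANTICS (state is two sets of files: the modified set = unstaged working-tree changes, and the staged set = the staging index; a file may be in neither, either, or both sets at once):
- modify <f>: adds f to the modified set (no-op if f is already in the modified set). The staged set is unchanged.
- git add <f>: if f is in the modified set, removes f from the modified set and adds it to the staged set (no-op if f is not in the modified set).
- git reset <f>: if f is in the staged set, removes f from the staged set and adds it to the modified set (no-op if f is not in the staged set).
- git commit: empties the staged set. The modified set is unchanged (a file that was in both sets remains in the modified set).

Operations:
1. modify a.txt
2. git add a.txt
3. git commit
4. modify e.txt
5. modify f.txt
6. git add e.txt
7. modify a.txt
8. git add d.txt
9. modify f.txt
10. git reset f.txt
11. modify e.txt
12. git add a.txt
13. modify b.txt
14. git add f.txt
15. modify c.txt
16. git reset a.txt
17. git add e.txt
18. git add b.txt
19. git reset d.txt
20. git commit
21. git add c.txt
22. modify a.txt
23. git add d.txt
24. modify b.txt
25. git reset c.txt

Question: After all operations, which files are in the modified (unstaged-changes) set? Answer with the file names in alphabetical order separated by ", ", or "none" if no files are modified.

After op 1 (modify a.txt): modified={a.txt} staged={none}
After op 2 (git add a.txt): modified={none} staged={a.txt}
After op 3 (git commit): modified={none} staged={none}
After op 4 (modify e.txt): modified={e.txt} staged={none}
After op 5 (modify f.txt): modified={e.txt, f.txt} staged={none}
After op 6 (git add e.txt): modified={f.txt} staged={e.txt}
After op 7 (modify a.txt): modified={a.txt, f.txt} staged={e.txt}
After op 8 (git add d.txt): modified={a.txt, f.txt} staged={e.txt}
After op 9 (modify f.txt): modified={a.txt, f.txt} staged={e.txt}
After op 10 (git reset f.txt): modified={a.txt, f.txt} staged={e.txt}
After op 11 (modify e.txt): modified={a.txt, e.txt, f.txt} staged={e.txt}
After op 12 (git add a.txt): modified={e.txt, f.txt} staged={a.txt, e.txt}
After op 13 (modify b.txt): modified={b.txt, e.txt, f.txt} staged={a.txt, e.txt}
After op 14 (git add f.txt): modified={b.txt, e.txt} staged={a.txt, e.txt, f.txt}
After op 15 (modify c.txt): modified={b.txt, c.txt, e.txt} staged={a.txt, e.txt, f.txt}
After op 16 (git reset a.txt): modified={a.txt, b.txt, c.txt, e.txt} staged={e.txt, f.txt}
After op 17 (git add e.txt): modified={a.txt, b.txt, c.txt} staged={e.txt, f.txt}
After op 18 (git add b.txt): modified={a.txt, c.txt} staged={b.txt, e.txt, f.txt}
After op 19 (git reset d.txt): modified={a.txt, c.txt} staged={b.txt, e.txt, f.txt}
After op 20 (git commit): modified={a.txt, c.txt} staged={none}
After op 21 (git add c.txt): modified={a.txt} staged={c.txt}
After op 22 (modify a.txt): modified={a.txt} staged={c.txt}
After op 23 (git add d.txt): modified={a.txt} staged={c.txt}
After op 24 (modify b.txt): modified={a.txt, b.txt} staged={c.txt}
After op 25 (git reset c.txt): modified={a.txt, b.txt, c.txt} staged={none}

Answer: a.txt, b.txt, c.txt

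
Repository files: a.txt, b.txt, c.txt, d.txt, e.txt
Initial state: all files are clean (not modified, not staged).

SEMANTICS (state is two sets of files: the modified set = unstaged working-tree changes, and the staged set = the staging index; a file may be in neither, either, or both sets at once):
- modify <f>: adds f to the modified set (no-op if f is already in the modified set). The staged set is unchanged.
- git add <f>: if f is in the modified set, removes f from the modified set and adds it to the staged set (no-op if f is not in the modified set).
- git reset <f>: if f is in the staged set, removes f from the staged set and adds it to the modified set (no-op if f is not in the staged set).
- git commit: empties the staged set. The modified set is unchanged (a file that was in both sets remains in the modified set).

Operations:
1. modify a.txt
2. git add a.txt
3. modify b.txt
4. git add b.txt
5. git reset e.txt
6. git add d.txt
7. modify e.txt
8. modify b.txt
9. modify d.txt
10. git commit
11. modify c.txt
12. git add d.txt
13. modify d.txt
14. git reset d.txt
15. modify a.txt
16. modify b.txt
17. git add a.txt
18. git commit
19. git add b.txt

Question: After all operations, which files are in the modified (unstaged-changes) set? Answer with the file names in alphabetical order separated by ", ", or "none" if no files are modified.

After op 1 (modify a.txt): modified={a.txt} staged={none}
After op 2 (git add a.txt): modified={none} staged={a.txt}
After op 3 (modify b.txt): modified={b.txt} staged={a.txt}
After op 4 (git add b.txt): modified={none} staged={a.txt, b.txt}
After op 5 (git reset e.txt): modified={none} staged={a.txt, b.txt}
After op 6 (git add d.txt): modified={none} staged={a.txt, b.txt}
After op 7 (modify e.txt): modified={e.txt} staged={a.txt, b.txt}
After op 8 (modify b.txt): modified={b.txt, e.txt} staged={a.txt, b.txt}
After op 9 (modify d.txt): modified={b.txt, d.txt, e.txt} staged={a.txt, b.txt}
After op 10 (git commit): modified={b.txt, d.txt, e.txt} staged={none}
After op 11 (modify c.txt): modified={b.txt, c.txt, d.txt, e.txt} staged={none}
After op 12 (git add d.txt): modified={b.txt, c.txt, e.txt} staged={d.txt}
After op 13 (modify d.txt): modified={b.txt, c.txt, d.txt, e.txt} staged={d.txt}
After op 14 (git reset d.txt): modified={b.txt, c.txt, d.txt, e.txt} staged={none}
After op 15 (modify a.txt): modified={a.txt, b.txt, c.txt, d.txt, e.txt} staged={none}
After op 16 (modify b.txt): modified={a.txt, b.txt, c.txt, d.txt, e.txt} staged={none}
After op 17 (git add a.txt): modified={b.txt, c.txt, d.txt, e.txt} staged={a.txt}
After op 18 (git commit): modified={b.txt, c.txt, d.txt, e.txt} staged={none}
After op 19 (git add b.txt): modified={c.txt, d.txt, e.txt} staged={b.txt}

Answer: c.txt, d.txt, e.txt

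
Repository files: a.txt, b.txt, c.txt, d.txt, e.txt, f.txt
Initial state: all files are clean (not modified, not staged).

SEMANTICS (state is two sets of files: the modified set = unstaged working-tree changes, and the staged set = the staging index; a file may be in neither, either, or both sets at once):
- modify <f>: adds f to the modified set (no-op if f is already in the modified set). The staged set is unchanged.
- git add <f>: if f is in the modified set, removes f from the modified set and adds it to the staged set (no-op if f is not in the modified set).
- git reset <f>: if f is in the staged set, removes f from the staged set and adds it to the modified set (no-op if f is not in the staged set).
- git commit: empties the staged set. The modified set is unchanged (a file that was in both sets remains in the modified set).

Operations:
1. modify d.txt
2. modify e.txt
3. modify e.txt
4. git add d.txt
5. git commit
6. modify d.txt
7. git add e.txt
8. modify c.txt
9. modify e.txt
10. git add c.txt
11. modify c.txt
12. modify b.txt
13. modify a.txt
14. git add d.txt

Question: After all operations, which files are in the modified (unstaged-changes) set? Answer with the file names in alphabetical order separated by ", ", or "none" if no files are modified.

Answer: a.txt, b.txt, c.txt, e.txt

Derivation:
After op 1 (modify d.txt): modified={d.txt} staged={none}
After op 2 (modify e.txt): modified={d.txt, e.txt} staged={none}
After op 3 (modify e.txt): modified={d.txt, e.txt} staged={none}
After op 4 (git add d.txt): modified={e.txt} staged={d.txt}
After op 5 (git commit): modified={e.txt} staged={none}
After op 6 (modify d.txt): modified={d.txt, e.txt} staged={none}
After op 7 (git add e.txt): modified={d.txt} staged={e.txt}
After op 8 (modify c.txt): modified={c.txt, d.txt} staged={e.txt}
After op 9 (modify e.txt): modified={c.txt, d.txt, e.txt} staged={e.txt}
After op 10 (git add c.txt): modified={d.txt, e.txt} staged={c.txt, e.txt}
After op 11 (modify c.txt): modified={c.txt, d.txt, e.txt} staged={c.txt, e.txt}
After op 12 (modify b.txt): modified={b.txt, c.txt, d.txt, e.txt} staged={c.txt, e.txt}
After op 13 (modify a.txt): modified={a.txt, b.txt, c.txt, d.txt, e.txt} staged={c.txt, e.txt}
After op 14 (git add d.txt): modified={a.txt, b.txt, c.txt, e.txt} staged={c.txt, d.txt, e.txt}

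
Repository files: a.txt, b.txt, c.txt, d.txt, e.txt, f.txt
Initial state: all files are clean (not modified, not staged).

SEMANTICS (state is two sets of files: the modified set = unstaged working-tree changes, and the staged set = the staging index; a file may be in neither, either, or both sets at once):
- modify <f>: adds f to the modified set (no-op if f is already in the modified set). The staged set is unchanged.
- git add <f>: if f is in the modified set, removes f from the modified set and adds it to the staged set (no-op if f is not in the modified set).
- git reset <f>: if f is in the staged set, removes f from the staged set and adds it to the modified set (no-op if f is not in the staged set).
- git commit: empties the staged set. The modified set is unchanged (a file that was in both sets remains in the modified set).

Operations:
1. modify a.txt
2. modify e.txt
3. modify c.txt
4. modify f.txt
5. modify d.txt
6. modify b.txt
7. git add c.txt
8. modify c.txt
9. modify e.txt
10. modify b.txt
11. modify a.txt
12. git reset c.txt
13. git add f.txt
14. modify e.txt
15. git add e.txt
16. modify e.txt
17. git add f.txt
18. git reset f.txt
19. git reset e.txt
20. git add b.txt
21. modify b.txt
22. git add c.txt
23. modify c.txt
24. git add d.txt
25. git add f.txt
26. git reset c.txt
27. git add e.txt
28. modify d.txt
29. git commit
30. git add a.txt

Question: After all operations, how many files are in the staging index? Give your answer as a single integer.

Answer: 1

Derivation:
After op 1 (modify a.txt): modified={a.txt} staged={none}
After op 2 (modify e.txt): modified={a.txt, e.txt} staged={none}
After op 3 (modify c.txt): modified={a.txt, c.txt, e.txt} staged={none}
After op 4 (modify f.txt): modified={a.txt, c.txt, e.txt, f.txt} staged={none}
After op 5 (modify d.txt): modified={a.txt, c.txt, d.txt, e.txt, f.txt} staged={none}
After op 6 (modify b.txt): modified={a.txt, b.txt, c.txt, d.txt, e.txt, f.txt} staged={none}
After op 7 (git add c.txt): modified={a.txt, b.txt, d.txt, e.txt, f.txt} staged={c.txt}
After op 8 (modify c.txt): modified={a.txt, b.txt, c.txt, d.txt, e.txt, f.txt} staged={c.txt}
After op 9 (modify e.txt): modified={a.txt, b.txt, c.txt, d.txt, e.txt, f.txt} staged={c.txt}
After op 10 (modify b.txt): modified={a.txt, b.txt, c.txt, d.txt, e.txt, f.txt} staged={c.txt}
After op 11 (modify a.txt): modified={a.txt, b.txt, c.txt, d.txt, e.txt, f.txt} staged={c.txt}
After op 12 (git reset c.txt): modified={a.txt, b.txt, c.txt, d.txt, e.txt, f.txt} staged={none}
After op 13 (git add f.txt): modified={a.txt, b.txt, c.txt, d.txt, e.txt} staged={f.txt}
After op 14 (modify e.txt): modified={a.txt, b.txt, c.txt, d.txt, e.txt} staged={f.txt}
After op 15 (git add e.txt): modified={a.txt, b.txt, c.txt, d.txt} staged={e.txt, f.txt}
After op 16 (modify e.txt): modified={a.txt, b.txt, c.txt, d.txt, e.txt} staged={e.txt, f.txt}
After op 17 (git add f.txt): modified={a.txt, b.txt, c.txt, d.txt, e.txt} staged={e.txt, f.txt}
After op 18 (git reset f.txt): modified={a.txt, b.txt, c.txt, d.txt, e.txt, f.txt} staged={e.txt}
After op 19 (git reset e.txt): modified={a.txt, b.txt, c.txt, d.txt, e.txt, f.txt} staged={none}
After op 20 (git add b.txt): modified={a.txt, c.txt, d.txt, e.txt, f.txt} staged={b.txt}
After op 21 (modify b.txt): modified={a.txt, b.txt, c.txt, d.txt, e.txt, f.txt} staged={b.txt}
After op 22 (git add c.txt): modified={a.txt, b.txt, d.txt, e.txt, f.txt} staged={b.txt, c.txt}
After op 23 (modify c.txt): modified={a.txt, b.txt, c.txt, d.txt, e.txt, f.txt} staged={b.txt, c.txt}
After op 24 (git add d.txt): modified={a.txt, b.txt, c.txt, e.txt, f.txt} staged={b.txt, c.txt, d.txt}
After op 25 (git add f.txt): modified={a.txt, b.txt, c.txt, e.txt} staged={b.txt, c.txt, d.txt, f.txt}
After op 26 (git reset c.txt): modified={a.txt, b.txt, c.txt, e.txt} staged={b.txt, d.txt, f.txt}
After op 27 (git add e.txt): modified={a.txt, b.txt, c.txt} staged={b.txt, d.txt, e.txt, f.txt}
After op 28 (modify d.txt): modified={a.txt, b.txt, c.txt, d.txt} staged={b.txt, d.txt, e.txt, f.txt}
After op 29 (git commit): modified={a.txt, b.txt, c.txt, d.txt} staged={none}
After op 30 (git add a.txt): modified={b.txt, c.txt, d.txt} staged={a.txt}
Final staged set: {a.txt} -> count=1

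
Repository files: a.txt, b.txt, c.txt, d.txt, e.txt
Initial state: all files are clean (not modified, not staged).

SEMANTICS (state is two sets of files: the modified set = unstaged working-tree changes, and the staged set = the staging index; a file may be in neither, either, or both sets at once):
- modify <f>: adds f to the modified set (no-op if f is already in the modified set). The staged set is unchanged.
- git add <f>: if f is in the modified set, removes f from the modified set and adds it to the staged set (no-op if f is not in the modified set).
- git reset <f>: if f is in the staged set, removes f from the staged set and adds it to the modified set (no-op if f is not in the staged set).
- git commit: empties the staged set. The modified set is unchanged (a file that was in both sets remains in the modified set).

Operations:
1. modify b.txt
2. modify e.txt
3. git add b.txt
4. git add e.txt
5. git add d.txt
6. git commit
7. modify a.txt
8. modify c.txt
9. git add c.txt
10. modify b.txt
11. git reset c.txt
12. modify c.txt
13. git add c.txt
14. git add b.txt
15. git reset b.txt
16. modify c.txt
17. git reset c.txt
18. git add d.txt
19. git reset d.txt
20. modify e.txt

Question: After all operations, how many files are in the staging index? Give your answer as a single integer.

Answer: 0

Derivation:
After op 1 (modify b.txt): modified={b.txt} staged={none}
After op 2 (modify e.txt): modified={b.txt, e.txt} staged={none}
After op 3 (git add b.txt): modified={e.txt} staged={b.txt}
After op 4 (git add e.txt): modified={none} staged={b.txt, e.txt}
After op 5 (git add d.txt): modified={none} staged={b.txt, e.txt}
After op 6 (git commit): modified={none} staged={none}
After op 7 (modify a.txt): modified={a.txt} staged={none}
After op 8 (modify c.txt): modified={a.txt, c.txt} staged={none}
After op 9 (git add c.txt): modified={a.txt} staged={c.txt}
After op 10 (modify b.txt): modified={a.txt, b.txt} staged={c.txt}
After op 11 (git reset c.txt): modified={a.txt, b.txt, c.txt} staged={none}
After op 12 (modify c.txt): modified={a.txt, b.txt, c.txt} staged={none}
After op 13 (git add c.txt): modified={a.txt, b.txt} staged={c.txt}
After op 14 (git add b.txt): modified={a.txt} staged={b.txt, c.txt}
After op 15 (git reset b.txt): modified={a.txt, b.txt} staged={c.txt}
After op 16 (modify c.txt): modified={a.txt, b.txt, c.txt} staged={c.txt}
After op 17 (git reset c.txt): modified={a.txt, b.txt, c.txt} staged={none}
After op 18 (git add d.txt): modified={a.txt, b.txt, c.txt} staged={none}
After op 19 (git reset d.txt): modified={a.txt, b.txt, c.txt} staged={none}
After op 20 (modify e.txt): modified={a.txt, b.txt, c.txt, e.txt} staged={none}
Final staged set: {none} -> count=0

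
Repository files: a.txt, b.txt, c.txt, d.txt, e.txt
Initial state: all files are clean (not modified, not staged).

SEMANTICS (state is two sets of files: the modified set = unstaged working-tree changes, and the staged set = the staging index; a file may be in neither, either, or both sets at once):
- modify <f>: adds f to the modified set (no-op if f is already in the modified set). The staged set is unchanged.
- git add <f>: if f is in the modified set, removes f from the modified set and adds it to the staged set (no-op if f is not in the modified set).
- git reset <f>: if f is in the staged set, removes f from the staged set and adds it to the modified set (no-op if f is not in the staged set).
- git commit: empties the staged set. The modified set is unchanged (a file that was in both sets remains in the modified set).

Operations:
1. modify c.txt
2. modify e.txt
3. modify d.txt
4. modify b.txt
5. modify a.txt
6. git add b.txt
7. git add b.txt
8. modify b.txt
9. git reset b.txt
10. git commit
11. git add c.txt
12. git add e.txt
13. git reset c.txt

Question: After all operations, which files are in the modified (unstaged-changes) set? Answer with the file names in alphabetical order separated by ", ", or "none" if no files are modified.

After op 1 (modify c.txt): modified={c.txt} staged={none}
After op 2 (modify e.txt): modified={c.txt, e.txt} staged={none}
After op 3 (modify d.txt): modified={c.txt, d.txt, e.txt} staged={none}
After op 4 (modify b.txt): modified={b.txt, c.txt, d.txt, e.txt} staged={none}
After op 5 (modify a.txt): modified={a.txt, b.txt, c.txt, d.txt, e.txt} staged={none}
After op 6 (git add b.txt): modified={a.txt, c.txt, d.txt, e.txt} staged={b.txt}
After op 7 (git add b.txt): modified={a.txt, c.txt, d.txt, e.txt} staged={b.txt}
After op 8 (modify b.txt): modified={a.txt, b.txt, c.txt, d.txt, e.txt} staged={b.txt}
After op 9 (git reset b.txt): modified={a.txt, b.txt, c.txt, d.txt, e.txt} staged={none}
After op 10 (git commit): modified={a.txt, b.txt, c.txt, d.txt, e.txt} staged={none}
After op 11 (git add c.txt): modified={a.txt, b.txt, d.txt, e.txt} staged={c.txt}
After op 12 (git add e.txt): modified={a.txt, b.txt, d.txt} staged={c.txt, e.txt}
After op 13 (git reset c.txt): modified={a.txt, b.txt, c.txt, d.txt} staged={e.txt}

Answer: a.txt, b.txt, c.txt, d.txt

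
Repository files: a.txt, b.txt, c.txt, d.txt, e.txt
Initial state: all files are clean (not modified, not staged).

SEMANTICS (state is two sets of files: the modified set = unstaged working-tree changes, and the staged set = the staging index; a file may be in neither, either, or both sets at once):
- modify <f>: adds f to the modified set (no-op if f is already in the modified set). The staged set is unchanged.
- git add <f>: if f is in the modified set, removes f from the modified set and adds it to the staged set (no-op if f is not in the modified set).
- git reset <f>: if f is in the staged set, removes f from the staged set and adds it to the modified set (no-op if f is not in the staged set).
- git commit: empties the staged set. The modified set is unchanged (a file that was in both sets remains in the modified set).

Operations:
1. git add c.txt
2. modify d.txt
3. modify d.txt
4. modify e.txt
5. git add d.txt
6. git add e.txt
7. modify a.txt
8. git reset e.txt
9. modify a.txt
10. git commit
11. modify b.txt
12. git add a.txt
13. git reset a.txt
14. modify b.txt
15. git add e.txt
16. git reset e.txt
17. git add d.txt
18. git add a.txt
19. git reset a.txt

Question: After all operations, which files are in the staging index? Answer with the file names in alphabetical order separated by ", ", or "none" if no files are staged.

After op 1 (git add c.txt): modified={none} staged={none}
After op 2 (modify d.txt): modified={d.txt} staged={none}
After op 3 (modify d.txt): modified={d.txt} staged={none}
After op 4 (modify e.txt): modified={d.txt, e.txt} staged={none}
After op 5 (git add d.txt): modified={e.txt} staged={d.txt}
After op 6 (git add e.txt): modified={none} staged={d.txt, e.txt}
After op 7 (modify a.txt): modified={a.txt} staged={d.txt, e.txt}
After op 8 (git reset e.txt): modified={a.txt, e.txt} staged={d.txt}
After op 9 (modify a.txt): modified={a.txt, e.txt} staged={d.txt}
After op 10 (git commit): modified={a.txt, e.txt} staged={none}
After op 11 (modify b.txt): modified={a.txt, b.txt, e.txt} staged={none}
After op 12 (git add a.txt): modified={b.txt, e.txt} staged={a.txt}
After op 13 (git reset a.txt): modified={a.txt, b.txt, e.txt} staged={none}
After op 14 (modify b.txt): modified={a.txt, b.txt, e.txt} staged={none}
After op 15 (git add e.txt): modified={a.txt, b.txt} staged={e.txt}
After op 16 (git reset e.txt): modified={a.txt, b.txt, e.txt} staged={none}
After op 17 (git add d.txt): modified={a.txt, b.txt, e.txt} staged={none}
After op 18 (git add a.txt): modified={b.txt, e.txt} staged={a.txt}
After op 19 (git reset a.txt): modified={a.txt, b.txt, e.txt} staged={none}

Answer: none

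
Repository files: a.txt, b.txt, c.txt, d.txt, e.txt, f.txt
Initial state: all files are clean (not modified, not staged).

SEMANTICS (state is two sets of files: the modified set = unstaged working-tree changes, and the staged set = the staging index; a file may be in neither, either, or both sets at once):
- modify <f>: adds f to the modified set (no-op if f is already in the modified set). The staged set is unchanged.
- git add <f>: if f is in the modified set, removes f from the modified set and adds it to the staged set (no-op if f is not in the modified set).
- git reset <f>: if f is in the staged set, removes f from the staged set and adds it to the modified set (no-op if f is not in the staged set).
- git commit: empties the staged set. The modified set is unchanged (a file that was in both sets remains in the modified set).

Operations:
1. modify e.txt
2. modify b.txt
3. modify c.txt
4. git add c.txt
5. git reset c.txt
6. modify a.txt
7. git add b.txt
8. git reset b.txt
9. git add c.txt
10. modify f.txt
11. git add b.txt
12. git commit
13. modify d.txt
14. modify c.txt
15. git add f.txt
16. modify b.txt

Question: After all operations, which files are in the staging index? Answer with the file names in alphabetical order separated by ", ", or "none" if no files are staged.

After op 1 (modify e.txt): modified={e.txt} staged={none}
After op 2 (modify b.txt): modified={b.txt, e.txt} staged={none}
After op 3 (modify c.txt): modified={b.txt, c.txt, e.txt} staged={none}
After op 4 (git add c.txt): modified={b.txt, e.txt} staged={c.txt}
After op 5 (git reset c.txt): modified={b.txt, c.txt, e.txt} staged={none}
After op 6 (modify a.txt): modified={a.txt, b.txt, c.txt, e.txt} staged={none}
After op 7 (git add b.txt): modified={a.txt, c.txt, e.txt} staged={b.txt}
After op 8 (git reset b.txt): modified={a.txt, b.txt, c.txt, e.txt} staged={none}
After op 9 (git add c.txt): modified={a.txt, b.txt, e.txt} staged={c.txt}
After op 10 (modify f.txt): modified={a.txt, b.txt, e.txt, f.txt} staged={c.txt}
After op 11 (git add b.txt): modified={a.txt, e.txt, f.txt} staged={b.txt, c.txt}
After op 12 (git commit): modified={a.txt, e.txt, f.txt} staged={none}
After op 13 (modify d.txt): modified={a.txt, d.txt, e.txt, f.txt} staged={none}
After op 14 (modify c.txt): modified={a.txt, c.txt, d.txt, e.txt, f.txt} staged={none}
After op 15 (git add f.txt): modified={a.txt, c.txt, d.txt, e.txt} staged={f.txt}
After op 16 (modify b.txt): modified={a.txt, b.txt, c.txt, d.txt, e.txt} staged={f.txt}

Answer: f.txt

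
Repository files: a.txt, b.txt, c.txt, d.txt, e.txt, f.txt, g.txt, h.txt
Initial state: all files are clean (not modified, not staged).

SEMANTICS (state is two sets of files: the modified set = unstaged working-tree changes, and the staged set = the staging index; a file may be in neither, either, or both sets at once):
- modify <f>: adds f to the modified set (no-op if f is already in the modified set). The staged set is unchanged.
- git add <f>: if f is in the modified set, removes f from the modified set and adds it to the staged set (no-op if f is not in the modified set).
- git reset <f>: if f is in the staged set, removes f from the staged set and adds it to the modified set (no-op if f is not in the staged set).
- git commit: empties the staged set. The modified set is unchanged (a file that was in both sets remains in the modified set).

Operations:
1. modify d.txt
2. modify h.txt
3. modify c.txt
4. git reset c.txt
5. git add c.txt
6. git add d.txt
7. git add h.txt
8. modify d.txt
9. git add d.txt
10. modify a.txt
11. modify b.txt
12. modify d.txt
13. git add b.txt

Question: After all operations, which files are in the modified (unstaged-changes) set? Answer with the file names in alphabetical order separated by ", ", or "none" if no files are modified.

After op 1 (modify d.txt): modified={d.txt} staged={none}
After op 2 (modify h.txt): modified={d.txt, h.txt} staged={none}
After op 3 (modify c.txt): modified={c.txt, d.txt, h.txt} staged={none}
After op 4 (git reset c.txt): modified={c.txt, d.txt, h.txt} staged={none}
After op 5 (git add c.txt): modified={d.txt, h.txt} staged={c.txt}
After op 6 (git add d.txt): modified={h.txt} staged={c.txt, d.txt}
After op 7 (git add h.txt): modified={none} staged={c.txt, d.txt, h.txt}
After op 8 (modify d.txt): modified={d.txt} staged={c.txt, d.txt, h.txt}
After op 9 (git add d.txt): modified={none} staged={c.txt, d.txt, h.txt}
After op 10 (modify a.txt): modified={a.txt} staged={c.txt, d.txt, h.txt}
After op 11 (modify b.txt): modified={a.txt, b.txt} staged={c.txt, d.txt, h.txt}
After op 12 (modify d.txt): modified={a.txt, b.txt, d.txt} staged={c.txt, d.txt, h.txt}
After op 13 (git add b.txt): modified={a.txt, d.txt} staged={b.txt, c.txt, d.txt, h.txt}

Answer: a.txt, d.txt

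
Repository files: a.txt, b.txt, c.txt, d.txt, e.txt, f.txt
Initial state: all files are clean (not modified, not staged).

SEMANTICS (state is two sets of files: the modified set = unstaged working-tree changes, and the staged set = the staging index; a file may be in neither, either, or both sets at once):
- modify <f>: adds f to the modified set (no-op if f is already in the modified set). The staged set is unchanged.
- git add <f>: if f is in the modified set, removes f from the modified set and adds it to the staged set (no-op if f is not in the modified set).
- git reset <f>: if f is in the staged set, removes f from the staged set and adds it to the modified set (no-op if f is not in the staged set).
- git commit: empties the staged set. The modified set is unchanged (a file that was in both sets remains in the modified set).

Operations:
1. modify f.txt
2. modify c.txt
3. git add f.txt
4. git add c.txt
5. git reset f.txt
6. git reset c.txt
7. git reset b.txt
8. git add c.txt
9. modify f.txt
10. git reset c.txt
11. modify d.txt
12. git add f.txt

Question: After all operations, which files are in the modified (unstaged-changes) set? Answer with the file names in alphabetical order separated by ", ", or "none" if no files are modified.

After op 1 (modify f.txt): modified={f.txt} staged={none}
After op 2 (modify c.txt): modified={c.txt, f.txt} staged={none}
After op 3 (git add f.txt): modified={c.txt} staged={f.txt}
After op 4 (git add c.txt): modified={none} staged={c.txt, f.txt}
After op 5 (git reset f.txt): modified={f.txt} staged={c.txt}
After op 6 (git reset c.txt): modified={c.txt, f.txt} staged={none}
After op 7 (git reset b.txt): modified={c.txt, f.txt} staged={none}
After op 8 (git add c.txt): modified={f.txt} staged={c.txt}
After op 9 (modify f.txt): modified={f.txt} staged={c.txt}
After op 10 (git reset c.txt): modified={c.txt, f.txt} staged={none}
After op 11 (modify d.txt): modified={c.txt, d.txt, f.txt} staged={none}
After op 12 (git add f.txt): modified={c.txt, d.txt} staged={f.txt}

Answer: c.txt, d.txt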